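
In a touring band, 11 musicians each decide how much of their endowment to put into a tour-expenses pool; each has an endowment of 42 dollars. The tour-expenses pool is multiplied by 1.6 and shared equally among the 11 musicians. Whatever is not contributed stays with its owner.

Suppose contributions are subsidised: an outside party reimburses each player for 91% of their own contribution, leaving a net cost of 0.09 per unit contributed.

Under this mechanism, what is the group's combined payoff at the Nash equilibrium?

The effective private return per unit is now (1.6/11) / 0.09 = 1.6162 > 1, so every player's dominant strategy flips to full contribution.
So the Nash equilibrium is full contribution by all 11; the group earns 11 × (42 × 0.91 + 1.6 × 42) = 1159.62.

1159.62 dollars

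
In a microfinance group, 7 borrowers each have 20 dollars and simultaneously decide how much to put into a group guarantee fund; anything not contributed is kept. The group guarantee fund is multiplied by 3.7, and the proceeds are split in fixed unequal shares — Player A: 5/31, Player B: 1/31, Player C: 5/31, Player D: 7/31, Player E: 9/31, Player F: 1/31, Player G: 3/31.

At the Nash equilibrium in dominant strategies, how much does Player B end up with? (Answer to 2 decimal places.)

Player j's private return per contributed unit is 3.7 × (j's share). Contributing is weakly dominant for j when that share is at least 1/3.7 = 0.2703, and contributing 0 is dominant otherwise.
Player E alone (share 9/31) is above the threshold, contributing 20; the remaining 6 contribute 0. Total contributed: 20.
Player B keeps 20 and receives 3.7 × 20 × 1/31 = 2.39 from the group guarantee fund, for a payoff of 22.39.

22.39 dollars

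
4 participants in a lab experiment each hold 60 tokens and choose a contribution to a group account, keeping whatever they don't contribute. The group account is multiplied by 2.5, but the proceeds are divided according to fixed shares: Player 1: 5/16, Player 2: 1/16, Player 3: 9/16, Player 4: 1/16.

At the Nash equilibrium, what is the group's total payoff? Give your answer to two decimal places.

330.00 tokens

Player j's private return per contributed unit is 2.5 × (j's share). Contributing is weakly dominant for j when that share is at least 1/2.5 = 0.4000, and contributing 0 is dominant otherwise.
Only Player 3 (9/16) clears that bar, contributing 60; the remaining 3 contribute 0. Total contributed: 60.
The group account pays out 2.5 × 60 = 150.00 in total (split across the unequal shares, but the aggregate is all that matters for the group sum).
The 3 free-riders keep 60 each, adding 180. Group total = 180 + 150.00 = 330.00.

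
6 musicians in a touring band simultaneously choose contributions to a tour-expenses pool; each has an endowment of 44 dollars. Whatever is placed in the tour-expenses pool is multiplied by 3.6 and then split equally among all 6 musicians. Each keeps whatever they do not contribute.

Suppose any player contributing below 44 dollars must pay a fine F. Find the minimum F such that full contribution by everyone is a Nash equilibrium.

17.60 dollars

Given the others contribute fully, the best deviation is to contribute 0 (any partial contribution still incurs the fine and gives up units whose private return 0.6000 is below 1).
Deviating from 44 to 0 saves 44 dollars but forfeits the deviator's share of the drop in the tour-expenses pool: 3.6/6 × 44 = 26.40.
So the deviation gain is 44 − 26.40 = 17.60, and the fine must be at least 17.60 dollars to wipe it out.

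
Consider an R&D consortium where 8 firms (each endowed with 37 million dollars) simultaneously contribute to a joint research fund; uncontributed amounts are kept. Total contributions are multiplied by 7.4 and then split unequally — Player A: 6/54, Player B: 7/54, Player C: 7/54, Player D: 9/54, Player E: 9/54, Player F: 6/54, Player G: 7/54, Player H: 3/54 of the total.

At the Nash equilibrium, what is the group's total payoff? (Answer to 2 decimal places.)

Each unit j contributes comes back to j as 7.4 × (j's share), so j prefers to contribute only if that share exceeds 1/7.4 = 0.1351; otherwise keeping the unit dominates.
Player D and Player E are above the threshold, contributing 37 each; the remaining 6 contribute 0. Total contributed: 74.
The joint research fund pays out 7.4 × 74 = 547.60 in total (split across the unequal shares, but the aggregate is all that matters for the group sum).
The 6 free-riders keep 37 each, adding 222. Group total = 222 + 547.60 = 769.60.

769.60 million dollars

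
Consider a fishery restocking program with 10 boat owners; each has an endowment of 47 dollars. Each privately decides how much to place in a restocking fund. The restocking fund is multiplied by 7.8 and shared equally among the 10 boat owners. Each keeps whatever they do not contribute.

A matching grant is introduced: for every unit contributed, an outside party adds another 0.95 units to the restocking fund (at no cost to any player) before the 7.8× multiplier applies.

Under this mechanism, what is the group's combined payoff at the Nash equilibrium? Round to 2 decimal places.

Under the mechanism each unit contributed yields 7.8 × 1.95 / 10 = 1.5210 back to its contributor per unit of net cost, which exceeds 1, making full contribution the dominant choice for everyone.
So the Nash equilibrium is full contribution by all 10; the group earns 7.8 × 1.95 × 470 = 7148.70.

7148.70 dollars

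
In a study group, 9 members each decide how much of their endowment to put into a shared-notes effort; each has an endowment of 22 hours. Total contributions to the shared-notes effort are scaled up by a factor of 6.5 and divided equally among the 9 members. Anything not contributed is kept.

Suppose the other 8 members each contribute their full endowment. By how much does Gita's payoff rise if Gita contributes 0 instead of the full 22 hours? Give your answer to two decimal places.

6.11 hours

Switching from a contribution of 22 to 0 lets Gita keep an extra 22 hours, but lowers the shared-notes effort by 22, which costs Gita their own share of that drop: 6.5/9 × 22 = 15.89.
Net gain = 22 − 15.89 = 6.11. The private return per contributed unit (0.7222) is below 1, so free-riding is indeed the best response regardless of what the others do.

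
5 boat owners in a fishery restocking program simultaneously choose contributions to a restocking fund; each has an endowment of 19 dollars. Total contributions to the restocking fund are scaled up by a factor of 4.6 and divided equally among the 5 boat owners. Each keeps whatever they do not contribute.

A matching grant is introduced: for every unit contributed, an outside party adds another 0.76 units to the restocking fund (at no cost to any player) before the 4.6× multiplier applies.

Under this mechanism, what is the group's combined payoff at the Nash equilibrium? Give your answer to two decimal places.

The effective private return per unit is now 4.6 × 1.76 / 5 = 1.6192 > 1, so every player's dominant strategy flips to full contribution.
At the Nash equilibrium everyone contributes 19. Group total payoff = 4.6 × 1.76 × 95 = 769.12.

769.12 dollars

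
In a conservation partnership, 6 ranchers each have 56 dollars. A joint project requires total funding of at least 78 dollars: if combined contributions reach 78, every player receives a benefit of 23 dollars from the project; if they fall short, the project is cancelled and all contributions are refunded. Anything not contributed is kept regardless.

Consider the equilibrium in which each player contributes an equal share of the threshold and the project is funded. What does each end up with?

66 dollars

Equal share of the threshold: 78/6 = 13.
At this profile no one gains by cutting their contribution: any cut drops the total below 78, the project is cancelled, contributions are refunded, and the deviator ends with 56, which is less than 56 − 13 + 23 = 66. Contributing more than 13 just wastes the excess. So contributing exactly 13 is a best response.
Each player's payoff: 56 − 13 + 23 = 66.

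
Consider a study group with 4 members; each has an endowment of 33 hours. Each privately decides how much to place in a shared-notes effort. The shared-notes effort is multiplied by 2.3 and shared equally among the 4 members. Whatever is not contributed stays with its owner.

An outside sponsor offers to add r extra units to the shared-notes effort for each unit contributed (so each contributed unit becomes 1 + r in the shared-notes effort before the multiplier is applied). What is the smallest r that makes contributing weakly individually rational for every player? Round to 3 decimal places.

0.739

With matching at rate r, one contributed unit becomes (1 + r) in the shared-notes effort and returns 2.3 × (1 + r) / 4 to the contributor.
Setting this equal to 1: 1 + r = 4/2.3 = 1.7391.
So the minimum matching rate is r = 1.7391 − 1 = 0.739.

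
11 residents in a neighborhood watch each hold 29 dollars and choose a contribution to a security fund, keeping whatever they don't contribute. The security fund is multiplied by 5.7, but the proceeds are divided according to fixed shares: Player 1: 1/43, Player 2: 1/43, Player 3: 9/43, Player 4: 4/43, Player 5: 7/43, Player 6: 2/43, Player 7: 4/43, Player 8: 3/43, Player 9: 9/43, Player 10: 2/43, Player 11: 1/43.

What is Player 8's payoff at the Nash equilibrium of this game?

Each unit j contributes comes back to j as 5.7 × (j's share), so j prefers to contribute only if that share exceeds 1/5.7 = 0.1754; otherwise keeping the unit dominates.
The shares above 0.1754 belong to Player 3 and Player 9, contributing 29 each; the remaining 9 contribute 0. Total contributed: 58.
Player 8 keeps 29 and receives 5.7 × 58 × 3/43 = 23.07 from the security fund, for a payoff of 52.07.

52.07 dollars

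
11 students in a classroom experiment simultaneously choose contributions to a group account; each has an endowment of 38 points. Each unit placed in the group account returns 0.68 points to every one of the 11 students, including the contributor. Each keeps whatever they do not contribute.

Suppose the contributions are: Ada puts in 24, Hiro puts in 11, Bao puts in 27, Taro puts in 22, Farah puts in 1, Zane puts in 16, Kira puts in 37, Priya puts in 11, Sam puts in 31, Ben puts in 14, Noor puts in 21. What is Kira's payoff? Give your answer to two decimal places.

Total contributed: 24 + 11 + 27 + 22 + 1 + 16 + 37 + 11 + 31 + 14 + 21 = 215.
Each receives 0.68 × 215 = 146.20 from the group account.
Kira keeps 38 − 37 = 1, so Kira's payoff is 1 + 146.20 = 147.20.

147.20 points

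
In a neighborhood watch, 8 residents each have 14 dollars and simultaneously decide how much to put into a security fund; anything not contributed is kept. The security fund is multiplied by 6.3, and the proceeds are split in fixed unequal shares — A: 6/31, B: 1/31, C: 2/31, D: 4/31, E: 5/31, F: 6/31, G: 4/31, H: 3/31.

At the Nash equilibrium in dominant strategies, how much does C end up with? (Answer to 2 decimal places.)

31.07 dollars

Player j's private return per contributed unit is 6.3 × (j's share). Contributing is weakly dominant for j when that share is at least 1/6.3 = 0.1587, and contributing 0 is dominant otherwise.
The shares above 0.1587 belong to A, E and F, contributing 14 each; the remaining 5 contribute 0. Total contributed: 42.
C keeps 14 and receives 6.3 × 42 × 2/31 = 17.07 from the security fund, for a payoff of 31.07.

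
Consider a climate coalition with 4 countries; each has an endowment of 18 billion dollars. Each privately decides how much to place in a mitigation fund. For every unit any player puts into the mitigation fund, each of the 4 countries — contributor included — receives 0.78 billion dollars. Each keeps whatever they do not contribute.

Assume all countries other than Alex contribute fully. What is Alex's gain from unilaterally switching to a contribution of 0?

3.96 billion dollars

Switching from a contribution of 18 to 0 lets Alex keep an extra 18 billion dollars, but lowers the mitigation fund by 18, which costs Alex their own share of that drop: 0.78 × 18 = 14.04.
Net gain = 18 − 14.04 = 3.96. The private return per contributed unit (0.78) is below 1, so free-riding is indeed the best response regardless of what the others do.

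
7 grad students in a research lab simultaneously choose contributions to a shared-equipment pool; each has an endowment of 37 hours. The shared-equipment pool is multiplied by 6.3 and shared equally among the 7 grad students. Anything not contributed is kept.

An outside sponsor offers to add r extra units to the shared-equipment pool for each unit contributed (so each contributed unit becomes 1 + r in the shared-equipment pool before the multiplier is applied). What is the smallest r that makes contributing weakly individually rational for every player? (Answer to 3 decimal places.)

0.111

With matching at rate r, one contributed unit becomes (1 + r) in the shared-equipment pool and returns 6.3 × (1 + r) / 7 to the contributor.
Setting this equal to 1: 1 + r = 7/6.3 = 1.1111.
So the minimum matching rate is r = 1.1111 − 1 = 0.111.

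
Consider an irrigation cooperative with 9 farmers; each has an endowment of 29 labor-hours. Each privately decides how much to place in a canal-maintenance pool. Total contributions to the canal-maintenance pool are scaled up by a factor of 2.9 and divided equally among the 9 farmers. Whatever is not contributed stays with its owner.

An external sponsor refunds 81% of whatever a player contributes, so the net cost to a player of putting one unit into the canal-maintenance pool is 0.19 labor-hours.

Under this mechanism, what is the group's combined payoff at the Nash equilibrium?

The effective private return per unit is now (2.9/9) / 0.19 = 1.6959 > 1, so every player's dominant strategy flips to full contribution.
At the Nash equilibrium everyone contributes 29. Group total payoff = 9 × (29 × 0.81 + 2.9 × 29) = 968.31.

968.31 labor-hours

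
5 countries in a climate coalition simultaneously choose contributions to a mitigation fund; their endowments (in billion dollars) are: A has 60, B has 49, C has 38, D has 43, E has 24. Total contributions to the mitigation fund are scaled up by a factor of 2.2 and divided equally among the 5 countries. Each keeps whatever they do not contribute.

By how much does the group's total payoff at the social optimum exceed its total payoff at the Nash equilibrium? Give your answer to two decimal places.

The private return per contributed unit is 2.2/5 = 0.4400 < 1 for every player regardless of endowment, so the Nash equilibrium is zero contribution and the group total is Σ E_j = 60 + 49 + 38 + 43 + 24 = 214.
Each contributed unit returns 2.200 to the group, so the social optimum is full contribution by everyone: group total = 2.200 × 214 = 470.80.
Efficiency loss = (2.200 − 1) × 214 = 256.80.

256.80 billion dollars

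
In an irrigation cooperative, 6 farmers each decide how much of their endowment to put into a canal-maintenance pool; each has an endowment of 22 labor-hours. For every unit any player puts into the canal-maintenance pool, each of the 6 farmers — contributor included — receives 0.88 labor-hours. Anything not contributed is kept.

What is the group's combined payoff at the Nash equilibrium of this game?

132.00 labor-hours

The private return per contributed unit is 0.88 < 1, so contributing 0 is dominant for every player. At the Nash equilibrium everyone keeps their 22, and the group total is 6 × 22 = 132.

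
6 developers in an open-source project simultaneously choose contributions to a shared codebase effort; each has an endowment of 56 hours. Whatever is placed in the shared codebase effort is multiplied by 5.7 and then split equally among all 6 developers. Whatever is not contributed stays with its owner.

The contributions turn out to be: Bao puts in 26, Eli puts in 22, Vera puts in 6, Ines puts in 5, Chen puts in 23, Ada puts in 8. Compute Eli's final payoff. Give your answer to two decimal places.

119.50 hours

Total contributed: 26 + 22 + 6 + 5 + 23 + 8 = 90.
Each receives 5.7 × 90 / 6 = 85.50 from the shared codebase effort.
Eli keeps 56 − 22 = 34, so Eli's payoff is 34 + 85.50 = 119.50.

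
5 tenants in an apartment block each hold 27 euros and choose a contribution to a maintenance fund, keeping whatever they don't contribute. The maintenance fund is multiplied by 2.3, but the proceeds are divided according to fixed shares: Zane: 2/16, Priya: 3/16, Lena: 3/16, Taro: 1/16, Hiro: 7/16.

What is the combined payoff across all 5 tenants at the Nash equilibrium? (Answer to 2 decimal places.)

170.10 euros

Player j's private return per contributed unit is 2.3 × (j's share). Contributing is weakly dominant for j when that share is at least 1/2.3 = 0.4348, and contributing 0 is dominant otherwise.
Hiro alone (share 7/16) is above the threshold, contributing 27; the remaining 4 contribute 0. Total contributed: 27.
The maintenance fund pays out 2.3 × 27 = 62.10 in total (split across the unequal shares, but the aggregate is all that matters for the group sum).
The 4 free-riders keep 27 each, adding 108. Group total = 108 + 62.10 = 170.10.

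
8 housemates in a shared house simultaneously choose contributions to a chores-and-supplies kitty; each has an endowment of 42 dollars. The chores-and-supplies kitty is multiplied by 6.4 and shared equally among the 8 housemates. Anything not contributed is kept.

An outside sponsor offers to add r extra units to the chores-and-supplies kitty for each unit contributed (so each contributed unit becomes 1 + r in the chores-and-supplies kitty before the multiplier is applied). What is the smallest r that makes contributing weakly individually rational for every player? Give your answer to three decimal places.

With matching at rate r, one contributed unit becomes (1 + r) in the chores-and-supplies kitty and returns 6.4 × (1 + r) / 8 to the contributor.
Setting this equal to 1: 1 + r = 8/6.4 = 1.2500.
So the minimum matching rate is r = 1.2500 − 1 = 0.250.

0.250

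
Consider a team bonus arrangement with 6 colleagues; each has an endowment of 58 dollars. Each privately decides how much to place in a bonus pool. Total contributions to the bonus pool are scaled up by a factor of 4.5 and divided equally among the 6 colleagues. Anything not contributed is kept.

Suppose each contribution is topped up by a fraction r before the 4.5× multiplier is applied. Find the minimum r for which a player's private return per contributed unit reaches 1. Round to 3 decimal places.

With matching at rate r, one contributed unit becomes (1 + r) in the bonus pool and returns 4.5 × (1 + r) / 6 to the contributor.
Setting this equal to 1: 1 + r = 6/4.5 = 1.3333.
So the minimum matching rate is r = 1.3333 − 1 = 0.333.

0.333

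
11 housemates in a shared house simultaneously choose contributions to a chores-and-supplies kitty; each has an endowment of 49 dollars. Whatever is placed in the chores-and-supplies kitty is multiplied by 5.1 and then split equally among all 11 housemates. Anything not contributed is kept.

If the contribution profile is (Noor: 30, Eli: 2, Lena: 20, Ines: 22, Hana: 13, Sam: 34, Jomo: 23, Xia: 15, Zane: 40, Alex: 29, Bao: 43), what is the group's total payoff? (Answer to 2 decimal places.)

1650.10 dollars

Total contributed: 30 + 2 + 20 + 22 + 13 + 34 + 23 + 15 + 40 + 29 + 43 = 271; total kept: 11 × 49 − 271 = 268.
The chores-and-supplies kitty pays out 5.1 × 271 = 1382.10 in aggregate.
Group total = 268 + 1382.10 = 1650.10.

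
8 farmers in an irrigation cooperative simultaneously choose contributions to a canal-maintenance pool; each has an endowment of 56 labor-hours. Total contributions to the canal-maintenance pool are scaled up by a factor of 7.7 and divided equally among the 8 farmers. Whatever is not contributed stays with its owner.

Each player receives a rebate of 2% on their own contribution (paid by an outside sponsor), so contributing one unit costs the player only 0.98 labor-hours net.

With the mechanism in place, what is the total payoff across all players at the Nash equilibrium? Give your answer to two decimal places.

Even with the mechanism, each unit contributed returns only (7.7/8) / 0.98 = 0.9821 per unit of net cost, so contributing nothing is still dominant.
Everyone keeps their endowment and the group total is 8 × 56 = 448.

448.00 labor-hours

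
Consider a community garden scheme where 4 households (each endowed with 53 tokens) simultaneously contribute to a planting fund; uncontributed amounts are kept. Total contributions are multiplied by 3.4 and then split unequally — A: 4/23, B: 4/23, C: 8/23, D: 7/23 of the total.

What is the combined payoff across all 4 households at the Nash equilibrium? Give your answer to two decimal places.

Each unit j contributes comes back to j as 3.4 × (j's share), so j prefers to contribute only if that share exceeds 1/3.4 = 0.2941; otherwise keeping the unit dominates.
C and D are above the threshold, contributing 53 each; the remaining 2 contribute 0. Total contributed: 106.
The planting fund pays out 3.4 × 106 = 360.40 in total (split across the unequal shares, but the aggregate is all that matters for the group sum).
The 2 free-riders keep 53 each, adding 106. Group total = 106 + 360.40 = 466.40.

466.40 tokens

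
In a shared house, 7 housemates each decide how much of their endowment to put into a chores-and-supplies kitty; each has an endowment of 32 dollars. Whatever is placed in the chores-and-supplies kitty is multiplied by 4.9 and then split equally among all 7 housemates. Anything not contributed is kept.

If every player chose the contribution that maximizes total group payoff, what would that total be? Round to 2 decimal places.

1097.60 dollars

Each contributed unit returns 4.900 to the group as a whole (0.7000 to each of 7 players), which exceeds 1, so the social optimum is full contribution: group total = 4.900 × 224 = 1097.60.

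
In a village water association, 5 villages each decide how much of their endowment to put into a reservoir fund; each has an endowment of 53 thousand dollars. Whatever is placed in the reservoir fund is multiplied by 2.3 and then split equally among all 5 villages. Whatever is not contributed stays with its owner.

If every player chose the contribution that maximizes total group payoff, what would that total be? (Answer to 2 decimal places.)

Each contributed unit returns 2.300 to the group as a whole (0.4600 to each of 5 players), which exceeds 1, so the social optimum is full contribution: group total = 2.300 × 265 = 609.50.

609.50 thousand dollars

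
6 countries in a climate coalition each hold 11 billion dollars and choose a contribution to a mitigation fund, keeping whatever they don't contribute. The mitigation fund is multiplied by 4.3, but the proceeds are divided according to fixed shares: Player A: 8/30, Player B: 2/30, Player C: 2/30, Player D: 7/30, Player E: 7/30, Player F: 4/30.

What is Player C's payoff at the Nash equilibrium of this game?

20.46 billion dollars

For player j, contributing a unit is worthwhile iff 4.3 × (j's share) ≥ 1, i.e. iff j's share is at least 0.2326.
The shares above 0.2326 belong to Player A, Player D and Player E, contributing 11 each; the remaining 3 contribute 0. Total contributed: 33.
Player C keeps 11 and receives 4.3 × 33 × 2/30 = 9.46 from the mitigation fund, for a payoff of 20.46.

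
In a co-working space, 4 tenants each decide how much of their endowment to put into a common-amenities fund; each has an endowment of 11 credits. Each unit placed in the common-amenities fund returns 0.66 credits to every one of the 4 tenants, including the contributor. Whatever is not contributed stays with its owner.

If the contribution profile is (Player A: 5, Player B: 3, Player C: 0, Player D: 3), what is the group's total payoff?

62.04 credits

Total contributed: 5 + 3 + 0 + 3 = 11; total kept: 4 × 11 − 11 = 33.
The common-amenities fund pays out 0.66 × 4 × 11 = 29.04 in aggregate.
Group total = 33 + 29.04 = 62.04.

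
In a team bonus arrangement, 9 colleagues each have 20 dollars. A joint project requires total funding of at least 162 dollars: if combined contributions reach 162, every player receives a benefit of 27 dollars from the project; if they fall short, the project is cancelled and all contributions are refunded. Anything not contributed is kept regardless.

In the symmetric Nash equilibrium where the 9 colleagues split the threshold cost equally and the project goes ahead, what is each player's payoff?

Equal share of the threshold: 162/9 = 18.
At this profile no one gains by cutting their contribution: any cut drops the total below 162, the project is cancelled, contributions are refunded, and the deviator ends with 20, which is less than 20 − 18 + 27 = 29. Contributing more than 18 just wastes the excess. So contributing exactly 18 is a best response.
Each player's payoff: 20 − 18 + 27 = 29.

29 dollars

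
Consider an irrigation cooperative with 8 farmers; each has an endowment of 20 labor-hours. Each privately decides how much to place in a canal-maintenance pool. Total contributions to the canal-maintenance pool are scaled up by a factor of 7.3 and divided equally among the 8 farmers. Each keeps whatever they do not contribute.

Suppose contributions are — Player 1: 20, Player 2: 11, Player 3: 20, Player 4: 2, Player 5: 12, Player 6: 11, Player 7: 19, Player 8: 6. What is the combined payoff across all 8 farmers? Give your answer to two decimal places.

796.30 labor-hours

Total contributed: 20 + 11 + 20 + 2 + 12 + 11 + 19 + 6 = 101; total kept: 8 × 20 − 101 = 59.
The canal-maintenance pool pays out 7.3 × 101 = 737.30 in aggregate.
Group total = 59 + 737.30 = 796.30.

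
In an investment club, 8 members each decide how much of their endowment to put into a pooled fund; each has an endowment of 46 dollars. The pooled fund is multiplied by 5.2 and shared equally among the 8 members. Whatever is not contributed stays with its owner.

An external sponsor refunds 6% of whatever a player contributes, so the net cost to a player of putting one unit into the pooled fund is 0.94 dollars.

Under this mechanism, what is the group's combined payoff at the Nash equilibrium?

With the mechanism, a contributed unit returns (5.2/8) / 0.94 = 0.6915 per unit of net cost — still below 1 — so contributing 0 remains dominant for every player.
Everyone keeps their endowment and the group total is 8 × 46 = 368.

368.00 dollars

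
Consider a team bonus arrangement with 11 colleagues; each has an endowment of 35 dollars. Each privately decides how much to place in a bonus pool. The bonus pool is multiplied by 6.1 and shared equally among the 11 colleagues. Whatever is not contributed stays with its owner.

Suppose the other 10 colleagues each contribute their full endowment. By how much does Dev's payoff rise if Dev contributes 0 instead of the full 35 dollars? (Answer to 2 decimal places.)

15.59 dollars

Switching from a contribution of 35 to 0 lets Dev keep an extra 35 dollars, but lowers the bonus pool by 35, which costs Dev their own share of that drop: 6.1/11 × 35 = 19.41.
Net gain = 35 − 19.41 = 15.59. The private return per contributed unit (0.5545) is below 1, so free-riding is indeed the best response regardless of what the others do.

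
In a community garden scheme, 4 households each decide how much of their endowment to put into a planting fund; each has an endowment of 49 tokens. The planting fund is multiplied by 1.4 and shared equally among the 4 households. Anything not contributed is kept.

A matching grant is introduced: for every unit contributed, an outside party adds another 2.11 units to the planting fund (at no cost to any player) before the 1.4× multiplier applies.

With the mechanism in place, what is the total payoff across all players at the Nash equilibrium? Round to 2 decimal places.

Under the mechanism each unit contributed yields 1.4 × 3.11 / 4 = 1.0885 back to its contributor per unit of net cost, which exceeds 1, making full contribution the dominant choice for everyone.
So the Nash equilibrium is full contribution by all 4; the group earns 1.4 × 3.11 × 196 = 853.38.

853.38 tokens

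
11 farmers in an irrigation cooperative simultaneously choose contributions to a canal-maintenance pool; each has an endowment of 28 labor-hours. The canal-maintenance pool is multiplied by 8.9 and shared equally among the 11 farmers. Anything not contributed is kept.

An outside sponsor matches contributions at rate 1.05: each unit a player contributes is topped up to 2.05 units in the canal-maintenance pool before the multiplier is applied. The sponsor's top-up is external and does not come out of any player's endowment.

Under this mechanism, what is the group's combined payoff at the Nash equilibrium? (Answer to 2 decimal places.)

5619.46 labor-hours

Under the mechanism each unit contributed yields 8.9 × 2.05 / 11 = 1.6586 back to its contributor per unit of net cost, which exceeds 1, making full contribution the dominant choice for everyone.
So the Nash equilibrium is full contribution by all 11; the group earns 8.9 × 2.05 × 308 = 5619.46.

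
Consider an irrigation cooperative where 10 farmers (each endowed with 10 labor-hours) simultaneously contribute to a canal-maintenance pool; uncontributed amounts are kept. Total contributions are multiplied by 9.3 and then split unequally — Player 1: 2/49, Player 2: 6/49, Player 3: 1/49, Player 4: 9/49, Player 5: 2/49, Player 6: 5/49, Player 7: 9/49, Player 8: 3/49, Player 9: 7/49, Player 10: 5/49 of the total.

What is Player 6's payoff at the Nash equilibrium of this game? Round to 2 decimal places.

For player j, contributing a unit is worthwhile iff 9.3 × (j's share) ≥ 1, i.e. iff j's share is at least 0.1075.
The shares above 0.1075 belong to Player 2, Player 4, Player 7 and Player 9, contributing 10 each; the remaining 6 contribute 0. Total contributed: 40.
Player 6 keeps 10 and receives 9.3 × 40 × 5/49 = 37.96 from the canal-maintenance pool, for a payoff of 47.96.

47.96 labor-hours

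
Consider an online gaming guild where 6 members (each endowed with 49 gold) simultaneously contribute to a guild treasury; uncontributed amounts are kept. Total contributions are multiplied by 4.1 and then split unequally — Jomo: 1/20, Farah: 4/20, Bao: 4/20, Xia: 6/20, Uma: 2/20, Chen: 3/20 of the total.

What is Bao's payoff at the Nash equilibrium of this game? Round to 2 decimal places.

89.18 gold

A player with share s gets back 4.1·s per unit contributed, so full contribution is dominant for anyone with s > 1/4.1 = 0.2439 and zero contribution is dominant for anyone below.
The only share above 0.2439 is Xia's 6/20, contributing 49; the remaining 5 contribute 0. Total contributed: 49.
Bao keeps 49 and receives 4.1 × 49 × 4/20 = 40.18 from the guild treasury, for a payoff of 89.18.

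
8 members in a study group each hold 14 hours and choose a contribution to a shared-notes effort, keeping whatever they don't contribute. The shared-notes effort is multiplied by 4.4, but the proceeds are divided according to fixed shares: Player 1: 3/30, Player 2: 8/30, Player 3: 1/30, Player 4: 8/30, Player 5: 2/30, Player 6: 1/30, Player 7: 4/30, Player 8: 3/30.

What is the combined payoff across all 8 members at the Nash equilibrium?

207.20 hours

Player j's private return per contributed unit is 4.4 × (j's share). Contributing is weakly dominant for j when that share is at least 1/4.4 = 0.2273, and contributing 0 is dominant otherwise.
Player 2 and Player 4 are above the threshold, contributing 14 each; the remaining 6 contribute 0. Total contributed: 28.
The shared-notes effort pays out 4.4 × 28 = 123.20 in total (split across the unequal shares, but the aggregate is all that matters for the group sum).
The 6 free-riders keep 14 each, adding 84. Group total = 84 + 123.20 = 207.20.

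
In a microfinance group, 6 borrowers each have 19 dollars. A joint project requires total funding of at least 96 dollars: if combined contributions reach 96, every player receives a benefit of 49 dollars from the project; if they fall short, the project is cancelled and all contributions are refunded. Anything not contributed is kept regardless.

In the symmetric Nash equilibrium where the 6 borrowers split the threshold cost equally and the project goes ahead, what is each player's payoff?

52 dollars

Equal share of the threshold: 96/6 = 16.
At this profile no one gains by cutting their contribution: any cut drops the total below 96, the project is cancelled, contributions are refunded, and the deviator ends with 19, which is less than 19 − 16 + 49 = 52. Contributing more than 16 just wastes the excess. So contributing exactly 16 is a best response.
Each player's payoff: 19 − 16 + 49 = 52.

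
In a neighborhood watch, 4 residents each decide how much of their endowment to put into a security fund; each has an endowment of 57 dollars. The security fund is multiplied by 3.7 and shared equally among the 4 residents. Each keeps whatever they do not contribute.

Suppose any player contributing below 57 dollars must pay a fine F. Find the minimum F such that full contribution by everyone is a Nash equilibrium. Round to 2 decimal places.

Given the others contribute fully, the best deviation is to contribute 0 (any partial contribution still incurs the fine and gives up units whose private return 0.9250 is below 1).
Deviating from 57 to 0 saves 57 dollars but forfeits the deviator's share of the drop in the security fund: 3.7/4 × 57 = 52.72.
So the deviation gain is 57 − 52.72 = 4.28, and the fine must be at least 4.28 dollars to wipe it out.

4.28 dollars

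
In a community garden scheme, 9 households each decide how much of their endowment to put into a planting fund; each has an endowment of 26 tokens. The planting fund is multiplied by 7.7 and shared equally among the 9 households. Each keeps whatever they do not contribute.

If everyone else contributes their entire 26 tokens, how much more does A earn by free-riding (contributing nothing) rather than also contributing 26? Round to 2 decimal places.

Switching from a contribution of 26 to 0 lets A keep an extra 26 tokens, but lowers the planting fund by 26, which costs A their own share of that drop: 7.7/9 × 26 = 22.24.
Net gain = 26 − 22.24 = 3.76. The private return per contributed unit (0.8556) is below 1, so free-riding is indeed the best response regardless of what the others do.

3.76 tokens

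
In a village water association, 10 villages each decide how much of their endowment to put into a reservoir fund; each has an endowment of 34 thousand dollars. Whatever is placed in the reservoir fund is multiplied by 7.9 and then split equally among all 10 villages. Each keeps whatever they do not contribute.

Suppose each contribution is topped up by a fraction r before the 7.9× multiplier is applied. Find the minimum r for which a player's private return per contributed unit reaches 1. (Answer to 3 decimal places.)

0.266

With matching at rate r, one contributed unit becomes (1 + r) in the reservoir fund and returns 7.9 × (1 + r) / 10 to the contributor.
Setting this equal to 1: 1 + r = 10/7.9 = 1.2658.
So the minimum matching rate is r = 1.2658 − 1 = 0.266.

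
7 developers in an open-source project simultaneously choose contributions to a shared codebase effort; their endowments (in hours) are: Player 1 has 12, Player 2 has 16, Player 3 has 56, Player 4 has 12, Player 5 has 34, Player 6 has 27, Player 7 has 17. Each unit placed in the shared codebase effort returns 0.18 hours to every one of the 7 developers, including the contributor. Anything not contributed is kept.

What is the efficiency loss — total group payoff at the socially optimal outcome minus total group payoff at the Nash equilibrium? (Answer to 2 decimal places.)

45.24 hours

The private return per contributed unit is 0.18 < 1 for everyone, so the Nash equilibrium is zero contribution and the group total is Σ E_j = 12 + 16 + 56 + 12 + 34 + 27 + 17 = 174.
Each contributed unit returns 1.260 to the group, so the social optimum is full contribution by everyone: group total = 1.260 × 174 = 219.24.
Efficiency loss = (1.260 − 1) × 174 = 45.24.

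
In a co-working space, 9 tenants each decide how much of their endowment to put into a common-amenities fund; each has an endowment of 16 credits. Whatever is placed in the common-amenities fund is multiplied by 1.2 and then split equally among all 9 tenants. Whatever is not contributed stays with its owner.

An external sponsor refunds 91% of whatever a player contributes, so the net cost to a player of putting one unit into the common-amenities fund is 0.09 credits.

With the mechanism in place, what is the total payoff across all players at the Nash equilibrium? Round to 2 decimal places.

303.84 credits

The effective private return per unit is now (1.2/9) / 0.09 = 1.4815 > 1, so every player's dominant strategy flips to full contribution.
So the Nash equilibrium is full contribution by all 9; the group earns 9 × (16 × 0.91 + 1.2 × 16) = 303.84.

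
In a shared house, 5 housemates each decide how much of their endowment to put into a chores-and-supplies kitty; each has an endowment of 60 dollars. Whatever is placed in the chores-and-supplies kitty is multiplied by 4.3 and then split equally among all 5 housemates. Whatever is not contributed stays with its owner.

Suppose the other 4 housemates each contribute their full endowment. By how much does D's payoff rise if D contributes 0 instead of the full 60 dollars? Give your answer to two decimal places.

Switching from a contribution of 60 to 0 lets D keep an extra 60 dollars, but lowers the chores-and-supplies kitty by 60, which costs D their own share of that drop: 4.3/5 × 60 = 51.60.
Net gain = 60 − 51.60 = 8.40. The private return per contributed unit (0.8600) is below 1, so free-riding is indeed the best response regardless of what the others do.

8.40 dollars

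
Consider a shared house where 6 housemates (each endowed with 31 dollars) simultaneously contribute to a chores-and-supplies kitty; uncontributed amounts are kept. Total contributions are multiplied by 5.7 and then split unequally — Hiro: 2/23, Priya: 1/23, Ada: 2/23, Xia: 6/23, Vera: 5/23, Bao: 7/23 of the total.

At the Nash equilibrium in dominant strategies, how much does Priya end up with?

A player with share s gets back 5.7·s per unit contributed, so full contribution is dominant for anyone with s > 1/5.7 = 0.1754 and zero contribution is dominant for anyone below.
Xia, Vera and Bao clear that bar, contributing 31 each; the remaining 3 contribute 0. Total contributed: 93.
Priya keeps 31 and receives 5.7 × 93 × 1/23 = 23.05 from the chores-and-supplies kitty, for a payoff of 54.05.

54.05 dollars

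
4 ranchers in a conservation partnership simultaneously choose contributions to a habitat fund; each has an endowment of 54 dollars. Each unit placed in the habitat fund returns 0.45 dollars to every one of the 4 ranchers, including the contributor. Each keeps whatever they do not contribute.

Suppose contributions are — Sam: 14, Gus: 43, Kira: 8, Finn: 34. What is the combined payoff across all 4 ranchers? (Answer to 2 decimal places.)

Total contributed: 14 + 43 + 8 + 34 = 99; total kept: 4 × 54 − 99 = 117.
The habitat fund pays out 0.45 × 4 × 99 = 178.20 in aggregate.
Group total = 117 + 178.20 = 295.20.

295.20 dollars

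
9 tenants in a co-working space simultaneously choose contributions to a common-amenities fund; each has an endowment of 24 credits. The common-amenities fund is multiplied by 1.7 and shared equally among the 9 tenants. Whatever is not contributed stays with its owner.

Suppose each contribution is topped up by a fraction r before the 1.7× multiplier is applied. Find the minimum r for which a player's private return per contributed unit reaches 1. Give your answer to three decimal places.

With matching at rate r, one contributed unit becomes (1 + r) in the common-amenities fund and returns 1.7 × (1 + r) / 9 to the contributor.
Setting this equal to 1: 1 + r = 9/1.7 = 5.2941.
So the minimum matching rate is r = 5.2941 − 1 = 4.294.

4.294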